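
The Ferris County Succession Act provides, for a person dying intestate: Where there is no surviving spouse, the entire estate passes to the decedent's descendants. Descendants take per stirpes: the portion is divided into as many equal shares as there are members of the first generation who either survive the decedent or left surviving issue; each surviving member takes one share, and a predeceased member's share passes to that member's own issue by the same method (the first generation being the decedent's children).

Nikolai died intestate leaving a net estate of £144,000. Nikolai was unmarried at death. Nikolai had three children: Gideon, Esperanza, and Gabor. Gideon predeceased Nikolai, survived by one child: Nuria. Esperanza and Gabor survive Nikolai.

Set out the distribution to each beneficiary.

Nuria: £48,000; Esperanza: £48,000; Gabor: £48,000

The entire £144,000 passes to the descendants.
That amount (£144,000) is divided into 3 shares of £48,000: Esperanza and Gabor each take £48,000; Gideon's £48,000 share passes to Gideon's issue.
Gideon's share (£48,000) passes entirely to Nuria.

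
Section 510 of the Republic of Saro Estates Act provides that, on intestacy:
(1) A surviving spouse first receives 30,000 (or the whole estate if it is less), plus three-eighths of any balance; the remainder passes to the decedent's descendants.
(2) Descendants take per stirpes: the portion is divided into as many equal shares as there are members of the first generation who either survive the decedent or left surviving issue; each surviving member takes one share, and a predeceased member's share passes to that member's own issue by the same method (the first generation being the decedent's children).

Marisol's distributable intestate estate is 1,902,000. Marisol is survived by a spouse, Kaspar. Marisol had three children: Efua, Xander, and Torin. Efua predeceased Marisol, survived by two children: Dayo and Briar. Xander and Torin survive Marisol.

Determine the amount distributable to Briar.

Briar receives 195,000.

Kaspar first takes 30,000, leaving a balance of 1,872,000. Kaspar then takes three-eighths of the balance (702,000), for a total of 732,000. The remaining 1,170,000 passes to the descendants.
The descendants' portion (1,170,000) is divided into 3 shares of 390,000: Xander and Torin each take 390,000; Efua's 390,000 share passes to Efua's issue.
Efua's share (390,000) is divided into 2 shares of 195,000: Dayo and Briar each take 195,000.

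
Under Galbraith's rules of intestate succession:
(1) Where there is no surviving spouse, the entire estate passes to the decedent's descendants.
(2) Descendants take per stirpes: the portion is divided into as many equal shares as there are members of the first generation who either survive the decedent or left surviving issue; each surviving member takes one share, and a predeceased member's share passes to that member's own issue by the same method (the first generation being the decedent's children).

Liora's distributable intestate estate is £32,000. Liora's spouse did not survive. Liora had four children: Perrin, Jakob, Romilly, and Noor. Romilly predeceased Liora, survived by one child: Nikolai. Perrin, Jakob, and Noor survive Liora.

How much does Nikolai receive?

Nikolai receives £8,000.

The entire £32,000 passes to the descendants.
That amount (£32,000) is divided into 4 shares of £8,000: Perrin, Jakob, and Noor each take £8,000; Romilly's £8,000 share passes to Romilly's issue.
Romilly's share (£8,000) passes entirely to Nikolai.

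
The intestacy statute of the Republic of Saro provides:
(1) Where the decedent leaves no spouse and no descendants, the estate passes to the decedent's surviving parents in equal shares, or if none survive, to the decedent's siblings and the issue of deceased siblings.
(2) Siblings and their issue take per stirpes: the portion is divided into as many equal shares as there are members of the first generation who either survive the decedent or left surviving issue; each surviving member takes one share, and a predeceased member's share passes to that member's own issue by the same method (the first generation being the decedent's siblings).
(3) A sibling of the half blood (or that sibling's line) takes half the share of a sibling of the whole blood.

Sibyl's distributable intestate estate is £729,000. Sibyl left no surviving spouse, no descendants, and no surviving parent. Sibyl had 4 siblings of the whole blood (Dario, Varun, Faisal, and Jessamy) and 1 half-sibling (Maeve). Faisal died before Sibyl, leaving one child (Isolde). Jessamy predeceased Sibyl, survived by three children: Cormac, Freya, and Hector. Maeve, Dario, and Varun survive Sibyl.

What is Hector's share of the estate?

Hector receives £54,000.

The entire £729,000 passes to the siblings and their issue.
Counting each half-blood sibling's line as half a unit, there are 9/2 units in £729,000, so one unit is £162,000. Whole-blood lines (Dario, Varun, Faisal, and Jessamy) take £162,000 each; half-blood lines (Maeve) take £81,000 each.
Faisal's share (£162,000) passes entirely to Isolde.
Jessamy's share (£162,000) is divided into 3 shares of £54,000: Cormac, Freya, and Hector each take £54,000.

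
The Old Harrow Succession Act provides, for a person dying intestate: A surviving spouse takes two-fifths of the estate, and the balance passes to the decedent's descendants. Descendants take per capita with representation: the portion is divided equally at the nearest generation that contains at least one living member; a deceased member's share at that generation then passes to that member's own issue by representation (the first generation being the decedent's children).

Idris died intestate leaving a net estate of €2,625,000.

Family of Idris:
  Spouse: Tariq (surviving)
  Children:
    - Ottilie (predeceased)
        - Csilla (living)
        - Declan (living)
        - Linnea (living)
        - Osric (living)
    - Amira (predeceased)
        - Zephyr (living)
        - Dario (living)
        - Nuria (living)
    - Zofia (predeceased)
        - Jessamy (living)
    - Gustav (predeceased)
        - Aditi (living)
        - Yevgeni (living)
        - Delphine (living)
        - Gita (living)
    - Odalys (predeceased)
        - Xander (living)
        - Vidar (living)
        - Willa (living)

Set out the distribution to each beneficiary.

Tariq: €1,050,000; Csilla: €105,000; Declan: €105,000; Linnea: €105,000; Osric: €105,000; Zephyr: €105,000; Dario: €105,000; Nuria: €105,000; Jessamy: €105,000; Aditi: €105,000; Yevgeni: €105,000; Delphine: €105,000; Gita: €105,000; Xander: €105,000; Vidar: €105,000; Willa: €105,000

Tariq takes two-fifths of €2,625,000 = €1,050,000. The remaining €1,575,000 passes to the descendants.
No child survives, so the initial division is made at the grandchildren's generation.
The descendants' portion (€1,575,000) is divided into 15 shares of €105,000: Csilla, Declan, Linnea, Osric, Zephyr, Dario, Nuria, Jessamy, Aditi, Yevgeni, Delphine, Gita, Xander, Vidar, and Willa each take €105,000.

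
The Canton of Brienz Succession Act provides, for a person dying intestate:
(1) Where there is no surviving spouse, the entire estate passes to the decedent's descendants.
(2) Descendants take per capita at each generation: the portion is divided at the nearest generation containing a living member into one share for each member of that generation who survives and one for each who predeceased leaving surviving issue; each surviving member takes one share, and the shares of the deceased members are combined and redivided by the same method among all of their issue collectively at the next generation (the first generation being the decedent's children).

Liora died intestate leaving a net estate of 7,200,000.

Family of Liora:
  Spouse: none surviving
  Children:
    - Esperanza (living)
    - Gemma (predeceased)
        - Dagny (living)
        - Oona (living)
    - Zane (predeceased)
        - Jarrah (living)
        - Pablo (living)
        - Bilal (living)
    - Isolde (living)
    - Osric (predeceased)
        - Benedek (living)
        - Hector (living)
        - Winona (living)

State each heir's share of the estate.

Esperanza: 1,440,000; Dagny: 540,000; Oona: 540,000; Jarrah: 540,000; Pablo: 540,000; Bilal: 540,000; Isolde: 1,440,000; Benedek: 540,000; Hector: 540,000; Winona: 540,000

The entire 7,200,000 passes to the descendants.
That amount (7,200,000) is divided at the children's generation into 5 shares of 1,440,000. Esperanza and Isolde each take 1,440,000. The 3 shares of the deceased (Gemma, Zane, and Osric) are combined into a pool of 4,320,000.
That pool (4,320,000) is divided at the grandchildren's generation equally among Dagny, Oona, Jarrah, Pablo, Bilal, Benedek, Hector, and Winona: 540,000 each.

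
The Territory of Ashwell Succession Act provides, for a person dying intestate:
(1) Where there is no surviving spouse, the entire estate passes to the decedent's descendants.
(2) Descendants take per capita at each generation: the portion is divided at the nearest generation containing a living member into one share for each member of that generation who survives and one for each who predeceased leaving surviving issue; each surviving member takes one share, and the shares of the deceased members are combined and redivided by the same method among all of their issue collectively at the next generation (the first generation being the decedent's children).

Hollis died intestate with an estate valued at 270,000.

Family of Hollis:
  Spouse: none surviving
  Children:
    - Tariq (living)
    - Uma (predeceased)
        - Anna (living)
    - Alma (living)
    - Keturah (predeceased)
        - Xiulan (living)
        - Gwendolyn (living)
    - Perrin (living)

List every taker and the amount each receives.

The entire 270,000 passes to the descendants.
That amount (270,000) is divided at the children's generation into 5 shares of 54,000. Tariq, Alma, and Perrin each take 54,000. The 2 shares of the deceased (Uma and Keturah) are combined into a pool of 108,000.
That pool (108,000) is divided at the grandchildren's generation equally among Anna, Xiulan, and Gwendolyn: 36,000 each.

Tariq: 54,000; Anna: 36,000; Alma: 54,000; Xiulan: 36,000; Gwendolyn: 36,000; Perrin: 54,000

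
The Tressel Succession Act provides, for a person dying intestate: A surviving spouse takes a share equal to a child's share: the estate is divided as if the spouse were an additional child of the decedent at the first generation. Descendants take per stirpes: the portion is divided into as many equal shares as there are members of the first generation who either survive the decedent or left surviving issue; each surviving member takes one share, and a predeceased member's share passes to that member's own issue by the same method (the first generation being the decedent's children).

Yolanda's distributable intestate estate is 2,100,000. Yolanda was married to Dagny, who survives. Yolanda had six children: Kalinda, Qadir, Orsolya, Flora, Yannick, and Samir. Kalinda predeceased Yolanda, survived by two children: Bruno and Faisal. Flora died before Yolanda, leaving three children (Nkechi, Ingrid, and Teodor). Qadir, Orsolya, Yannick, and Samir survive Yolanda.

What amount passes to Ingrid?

Ingrid receives 100,000.

The spouse counts as an additional share at the children's level, so there are 7 primary shares of 300,000. Dagny takes one such share (300,000).
The children's combined portion (1,800,000) is divided into 6 shares of 300,000: Qadir, Orsolya, Yannick, and Samir each take 300,000; Kalinda's 300,000 share passes to Kalinda's issue; Flora's 300,000 share passes to Flora's issue.
Kalinda's share (300,000) is divided into 2 shares of 150,000: Bruno and Faisal each take 150,000.
Flora's share (300,000) is divided into 3 shares of 100,000: Nkechi, Ingrid, and Teodor each take 100,000.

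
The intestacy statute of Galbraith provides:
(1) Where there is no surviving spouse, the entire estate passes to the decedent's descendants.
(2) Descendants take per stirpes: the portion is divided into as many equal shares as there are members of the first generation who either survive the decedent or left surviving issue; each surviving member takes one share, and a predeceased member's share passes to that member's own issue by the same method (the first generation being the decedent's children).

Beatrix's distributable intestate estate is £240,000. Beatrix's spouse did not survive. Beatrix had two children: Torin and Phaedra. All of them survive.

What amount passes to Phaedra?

Phaedra receives £120,000.

The entire £240,000 passes to the descendants.
That amount (£240,000) is divided into 2 shares of £120,000: Torin and Phaedra each take £120,000.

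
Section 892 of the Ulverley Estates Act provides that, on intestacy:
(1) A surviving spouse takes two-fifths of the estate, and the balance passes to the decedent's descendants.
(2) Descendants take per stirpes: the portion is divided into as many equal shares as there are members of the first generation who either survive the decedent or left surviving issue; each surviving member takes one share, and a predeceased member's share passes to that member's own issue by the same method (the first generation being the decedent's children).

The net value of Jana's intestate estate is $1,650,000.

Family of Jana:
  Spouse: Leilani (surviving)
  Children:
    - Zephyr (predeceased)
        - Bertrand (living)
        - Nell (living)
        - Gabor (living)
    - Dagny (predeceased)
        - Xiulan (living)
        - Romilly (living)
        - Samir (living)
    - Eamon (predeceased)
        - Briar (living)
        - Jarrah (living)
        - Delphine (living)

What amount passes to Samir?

Samir receives $110,000.

Leilani takes two-fifths of $1,650,000 = $660,000. The remaining $990,000 passes to the descendants.
The descendants' portion ($990,000) is divided into 3 shares of $330,000: Zephyr's $330,000 share passes to Zephyr's issue; Dagny's $330,000 share passes to Dagny's issue; Eamon's $330,000 share passes to Eamon's issue.
Zephyr's share ($330,000) is divided into 3 shares of $110,000: Bertrand, Nell, and Gabor each take $110,000.
Dagny's share ($330,000) is divided into 3 shares of $110,000: Xiulan, Romilly, and Samir each take $110,000.
Eamon's share ($330,000) is divided into 3 shares of $110,000: Briar, Jarrah, and Delphine each take $110,000.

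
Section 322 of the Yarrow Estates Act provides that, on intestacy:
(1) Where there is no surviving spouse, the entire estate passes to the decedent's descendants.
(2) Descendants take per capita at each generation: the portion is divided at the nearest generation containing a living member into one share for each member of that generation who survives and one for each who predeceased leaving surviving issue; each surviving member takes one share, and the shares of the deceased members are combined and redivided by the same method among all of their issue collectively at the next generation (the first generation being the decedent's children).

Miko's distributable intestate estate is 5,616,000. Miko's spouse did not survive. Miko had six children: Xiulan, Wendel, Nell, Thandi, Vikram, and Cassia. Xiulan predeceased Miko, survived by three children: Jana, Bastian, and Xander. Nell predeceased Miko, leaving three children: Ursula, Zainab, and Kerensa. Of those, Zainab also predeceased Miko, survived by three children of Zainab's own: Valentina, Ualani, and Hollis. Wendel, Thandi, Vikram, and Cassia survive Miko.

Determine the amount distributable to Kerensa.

The entire 5,616,000 passes to the descendants.
That amount (5,616,000) is divided at the children's generation into 6 shares of 936,000. Wendel, Thandi, Vikram, and Cassia each take 936,000. The 2 shares of the deceased (Xiulan and Nell) are combined into a pool of 1,872,000.
That pool (1,872,000) is divided at the grandchildren's generation into 6 shares of 312,000. Jana, Bastian, Xander, Ursula, and Kerensa each take 312,000. The remaining share for the deceased Zainab (312,000) is carried to the next generation.
That pool (312,000) is divided at the great-grandchildren's generation equally among Valentina, Ualani, and Hollis: 104,000 each.

Kerensa receives 312,000.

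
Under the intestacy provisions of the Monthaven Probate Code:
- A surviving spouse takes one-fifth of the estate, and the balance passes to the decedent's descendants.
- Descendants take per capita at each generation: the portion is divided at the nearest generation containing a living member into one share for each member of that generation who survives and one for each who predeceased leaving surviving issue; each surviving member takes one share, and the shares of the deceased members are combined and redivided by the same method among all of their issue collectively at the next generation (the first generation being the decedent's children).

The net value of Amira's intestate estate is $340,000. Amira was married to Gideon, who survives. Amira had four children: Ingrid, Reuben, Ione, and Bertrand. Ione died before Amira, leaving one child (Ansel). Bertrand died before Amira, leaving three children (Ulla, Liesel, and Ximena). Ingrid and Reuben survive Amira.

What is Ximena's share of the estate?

Gideon takes one-fifth of $340,000 = $68,000. The remaining $272,000 passes to the descendants.
The descendants' portion ($272,000) is divided at the children's generation into 4 shares of $68,000. Ingrid and Reuben each take $68,000. The 2 shares of the deceased (Ione and Bertrand) are combined into a pool of $136,000.
That pool ($136,000) is divided at the grandchildren's generation equally among Ansel, Ulla, Liesel, and Ximena: $34,000 each.

Ximena receives $34,000.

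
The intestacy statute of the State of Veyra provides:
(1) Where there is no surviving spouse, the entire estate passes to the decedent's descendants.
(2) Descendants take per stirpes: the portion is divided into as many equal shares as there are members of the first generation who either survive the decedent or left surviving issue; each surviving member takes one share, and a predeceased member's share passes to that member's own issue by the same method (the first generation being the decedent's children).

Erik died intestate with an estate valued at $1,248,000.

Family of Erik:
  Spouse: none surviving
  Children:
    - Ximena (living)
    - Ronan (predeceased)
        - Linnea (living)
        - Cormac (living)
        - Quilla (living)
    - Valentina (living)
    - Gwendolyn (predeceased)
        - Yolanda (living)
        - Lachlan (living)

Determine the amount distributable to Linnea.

The entire $1,248,000 passes to the descendants.
That amount ($1,248,000) is divided into 4 shares of $312,000: Ximena and Valentina each take $312,000; Ronan's $312,000 share passes to Ronan's issue; Gwendolyn's $312,000 share passes to Gwendolyn's issue.
Ronan's share ($312,000) is divided into 3 shares of $104,000: Linnea, Cormac, and Quilla each take $104,000.
Gwendolyn's share ($312,000) is divided into 2 shares of $156,000: Yolanda and Lachlan each take $156,000.

Linnea receives $104,000.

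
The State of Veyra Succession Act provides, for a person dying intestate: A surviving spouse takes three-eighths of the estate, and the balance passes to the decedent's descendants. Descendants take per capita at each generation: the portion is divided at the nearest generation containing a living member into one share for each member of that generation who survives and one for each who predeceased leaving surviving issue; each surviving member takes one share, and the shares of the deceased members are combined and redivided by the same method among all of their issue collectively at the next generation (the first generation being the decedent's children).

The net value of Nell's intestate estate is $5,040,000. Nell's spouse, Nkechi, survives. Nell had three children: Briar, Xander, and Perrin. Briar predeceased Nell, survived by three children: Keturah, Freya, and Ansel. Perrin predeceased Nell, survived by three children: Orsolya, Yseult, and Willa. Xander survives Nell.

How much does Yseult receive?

Nkechi takes three-eighths of $5,040,000 = $1,890,000. The remaining $3,150,000 passes to the descendants.
The descendants' portion ($3,150,000) is divided at the children's generation into 3 shares of $1,050,000. Xander takes $1,050,000. The 2 shares of the deceased (Briar and Perrin) are combined into a pool of $2,100,000.
That pool ($2,100,000) is divided at the grandchildren's generation equally among Keturah, Freya, Ansel, Orsolya, Yseult, and Willa: $350,000 each.

Yseult receives $350,000.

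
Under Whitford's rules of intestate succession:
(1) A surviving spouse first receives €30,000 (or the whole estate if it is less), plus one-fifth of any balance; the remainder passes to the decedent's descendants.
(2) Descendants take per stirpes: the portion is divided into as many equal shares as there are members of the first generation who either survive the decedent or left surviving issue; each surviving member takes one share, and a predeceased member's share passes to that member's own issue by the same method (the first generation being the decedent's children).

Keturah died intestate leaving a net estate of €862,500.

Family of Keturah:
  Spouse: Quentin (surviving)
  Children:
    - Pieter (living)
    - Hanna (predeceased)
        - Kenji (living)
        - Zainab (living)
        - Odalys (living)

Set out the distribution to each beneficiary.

Quentin first takes €30,000, leaving a balance of €832,500. Quentin then takes one-fifth of the balance (€166,500), for a total of €196,500. The remaining €666,000 passes to the descendants.
The descendants' portion (€666,000) is divided into 2 shares of €333,000: Pieter takes €333,000; Hanna's €333,000 share passes to Hanna's issue.
Hanna's share (€333,000) is divided into 3 shares of €111,000: Kenji, Zainab, and Odalys each take €111,000.

Quentin: €196,500; Pieter: €333,000; Kenji: €111,000; Zainab: €111,000; Odalys: €111,000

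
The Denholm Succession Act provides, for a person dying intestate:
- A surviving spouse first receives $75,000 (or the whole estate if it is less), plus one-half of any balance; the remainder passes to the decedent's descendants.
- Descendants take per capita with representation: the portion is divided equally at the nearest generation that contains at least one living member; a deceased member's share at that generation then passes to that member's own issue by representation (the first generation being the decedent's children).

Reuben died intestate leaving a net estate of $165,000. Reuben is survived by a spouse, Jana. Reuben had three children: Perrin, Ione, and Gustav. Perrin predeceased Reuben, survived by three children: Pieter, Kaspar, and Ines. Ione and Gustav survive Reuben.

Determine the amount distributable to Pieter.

Jana first takes $75,000, leaving a balance of $90,000. Jana then takes one-half of the balance ($45,000), for a total of $120,000. The remaining $45,000 passes to the descendants.
The descendants' portion ($45,000) is divided into 3 shares of $15,000: Ione and Gustav each take $15,000; Perrin's $15,000 share passes to Perrin's issue.
Perrin's share ($15,000) is divided into 3 shares of $5,000: Pieter, Kaspar, and Ines each take $5,000.

Pieter receives $5,000.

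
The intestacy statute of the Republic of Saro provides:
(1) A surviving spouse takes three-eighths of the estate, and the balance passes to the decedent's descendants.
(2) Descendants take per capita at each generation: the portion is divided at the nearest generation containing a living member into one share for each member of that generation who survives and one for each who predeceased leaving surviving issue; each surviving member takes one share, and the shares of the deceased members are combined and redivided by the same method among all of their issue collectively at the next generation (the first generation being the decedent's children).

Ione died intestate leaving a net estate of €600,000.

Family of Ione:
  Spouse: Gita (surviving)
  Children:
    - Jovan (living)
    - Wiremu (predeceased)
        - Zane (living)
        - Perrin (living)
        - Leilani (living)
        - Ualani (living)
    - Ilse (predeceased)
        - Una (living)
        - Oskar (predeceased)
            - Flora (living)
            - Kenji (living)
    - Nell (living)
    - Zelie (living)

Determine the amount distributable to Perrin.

Perrin receives €25,000.

Gita takes three-eighths of €600,000 = €225,000. The remaining €375,000 passes to the descendants.
The descendants' portion (€375,000) is divided at the children's generation into 5 shares of €75,000. Jovan, Nell, and Zelie each take €75,000. The 2 shares of the deceased (Wiremu and Ilse) are combined into a pool of €150,000.
That pool (€150,000) is divided at the grandchildren's generation into 6 shares of €25,000. Zane, Perrin, Leilani, Ualani, and Una each take €25,000. The remaining share for the deceased Oskar (€25,000) is carried to the next generation.
That pool (€25,000) is divided at the great-grandchildren's generation equally among Flora and Kenji: €12,500 each.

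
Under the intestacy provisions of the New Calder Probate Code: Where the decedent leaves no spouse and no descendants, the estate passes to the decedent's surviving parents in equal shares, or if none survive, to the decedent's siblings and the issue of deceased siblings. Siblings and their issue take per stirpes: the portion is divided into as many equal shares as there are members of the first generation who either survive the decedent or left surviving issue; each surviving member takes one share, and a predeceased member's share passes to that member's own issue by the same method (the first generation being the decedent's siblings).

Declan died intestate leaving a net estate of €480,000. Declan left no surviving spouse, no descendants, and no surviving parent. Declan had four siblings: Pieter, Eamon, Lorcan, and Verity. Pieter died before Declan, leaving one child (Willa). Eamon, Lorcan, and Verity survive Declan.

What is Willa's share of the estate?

The entire €480,000 passes to the siblings and their issue.
That amount (€480,000) is divided into 4 shares of €120,000: Eamon, Lorcan, and Verity each take €120,000; Pieter's €120,000 share passes to Pieter's issue.
Pieter's share (€120,000) passes entirely to Willa.

Willa receives €120,000.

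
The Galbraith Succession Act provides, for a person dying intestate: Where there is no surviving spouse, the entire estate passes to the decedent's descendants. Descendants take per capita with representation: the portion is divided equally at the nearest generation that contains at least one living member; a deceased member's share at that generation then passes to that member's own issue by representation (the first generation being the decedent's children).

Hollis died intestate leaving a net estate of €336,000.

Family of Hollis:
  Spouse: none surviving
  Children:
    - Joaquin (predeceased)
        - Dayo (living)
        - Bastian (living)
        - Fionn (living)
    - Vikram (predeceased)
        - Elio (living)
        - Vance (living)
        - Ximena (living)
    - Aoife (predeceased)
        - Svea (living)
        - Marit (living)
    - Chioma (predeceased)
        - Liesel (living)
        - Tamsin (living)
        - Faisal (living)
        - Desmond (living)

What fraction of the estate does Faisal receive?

Faisal receives 1/12 of the estate.

The entire €336,000 passes to the descendants.
No child survives, so the initial division is made at the grandchildren's generation.
That amount (€336,000) is divided into 12 shares of €28,000: Dayo, Bastian, Fionn, Elio, Vance, Ximena, Svea, Marit, Liesel, Tamsin, Faisal, and Desmond each take €28,000.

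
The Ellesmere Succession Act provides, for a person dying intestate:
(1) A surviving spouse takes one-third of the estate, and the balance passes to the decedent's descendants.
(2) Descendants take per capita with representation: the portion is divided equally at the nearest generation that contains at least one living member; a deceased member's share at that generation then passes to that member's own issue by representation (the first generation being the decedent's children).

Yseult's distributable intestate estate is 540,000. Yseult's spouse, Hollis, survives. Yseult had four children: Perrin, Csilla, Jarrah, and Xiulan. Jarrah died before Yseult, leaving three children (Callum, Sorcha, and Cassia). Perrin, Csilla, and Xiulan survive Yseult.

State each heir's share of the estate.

Hollis: 180,000; Perrin: 90,000; Csilla: 90,000; Callum: 30,000; Sorcha: 30,000; Cassia: 30,000; Xiulan: 90,000

Hollis takes one-third of 540,000 = 180,000. The remaining 360,000 passes to the descendants.
The descendants' portion (360,000) is divided into 4 shares of 90,000: Perrin, Csilla, and Xiulan each take 90,000; Jarrah's 90,000 share passes to Jarrah's issue.
Jarrah's share (90,000) is divided into 3 shares of 30,000: Callum, Sorcha, and Cassia each take 30,000.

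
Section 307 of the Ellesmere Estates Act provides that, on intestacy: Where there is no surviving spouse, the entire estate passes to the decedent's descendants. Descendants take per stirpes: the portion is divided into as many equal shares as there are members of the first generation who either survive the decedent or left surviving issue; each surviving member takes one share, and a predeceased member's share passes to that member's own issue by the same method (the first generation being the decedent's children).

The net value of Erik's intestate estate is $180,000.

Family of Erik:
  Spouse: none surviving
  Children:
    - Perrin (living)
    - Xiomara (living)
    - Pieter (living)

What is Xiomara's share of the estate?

The entire $180,000 passes to the descendants.
That amount ($180,000) is divided into 3 shares of $60,000: Perrin, Xiomara, and Pieter each take $60,000.

Xiomara receives $60,000.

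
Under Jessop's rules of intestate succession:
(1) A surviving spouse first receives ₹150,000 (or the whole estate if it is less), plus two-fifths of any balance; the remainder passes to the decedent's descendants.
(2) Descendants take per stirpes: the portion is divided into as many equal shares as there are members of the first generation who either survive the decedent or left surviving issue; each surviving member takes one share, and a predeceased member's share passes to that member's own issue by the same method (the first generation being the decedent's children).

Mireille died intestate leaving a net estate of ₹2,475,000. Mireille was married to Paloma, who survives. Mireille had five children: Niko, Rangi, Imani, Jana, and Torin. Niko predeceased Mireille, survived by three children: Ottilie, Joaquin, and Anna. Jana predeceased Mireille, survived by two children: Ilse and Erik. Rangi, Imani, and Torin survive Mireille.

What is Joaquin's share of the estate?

Paloma first takes ₹150,000, leaving a balance of ₹2,325,000. Paloma then takes two-fifths of the balance (₹930,000), for a total of ₹1,080,000. The remaining ₹1,395,000 passes to the descendants.
The descendants' portion (₹1,395,000) is divided into 5 shares of ₹279,000: Rangi, Imani, and Torin each take ₹279,000; Niko's ₹279,000 share passes to Niko's issue; Jana's ₹279,000 share passes to Jana's issue.
Niko's share (₹279,000) is divided into 3 shares of ₹93,000: Ottilie, Joaquin, and Anna each take ₹93,000.
Jana's share (₹279,000) is divided into 2 shares of ₹139,500: Ilse and Erik each take ₹139,500.

Joaquin receives ₹93,000.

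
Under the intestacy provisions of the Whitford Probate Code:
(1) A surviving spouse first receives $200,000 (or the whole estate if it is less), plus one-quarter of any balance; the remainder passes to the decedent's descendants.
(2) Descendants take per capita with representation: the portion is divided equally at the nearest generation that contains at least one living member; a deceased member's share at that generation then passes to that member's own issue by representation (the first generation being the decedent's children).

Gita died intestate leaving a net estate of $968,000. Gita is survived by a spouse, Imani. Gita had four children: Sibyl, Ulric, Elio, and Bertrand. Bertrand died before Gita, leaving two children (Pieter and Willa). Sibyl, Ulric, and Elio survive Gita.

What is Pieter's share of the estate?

Imani first takes $200,000, leaving a balance of $768,000. Imani then takes one-quarter of the balance ($192,000), for a total of $392,000. The remaining $576,000 passes to the descendants.
The descendants' portion ($576,000) is divided into 4 shares of $144,000: Sibyl, Ulric, and Elio each take $144,000; Bertrand's $144,000 share passes to Bertrand's issue.
Bertrand's share ($144,000) is divided into 2 shares of $72,000: Pieter and Willa each take $72,000.

Pieter receives $72,000.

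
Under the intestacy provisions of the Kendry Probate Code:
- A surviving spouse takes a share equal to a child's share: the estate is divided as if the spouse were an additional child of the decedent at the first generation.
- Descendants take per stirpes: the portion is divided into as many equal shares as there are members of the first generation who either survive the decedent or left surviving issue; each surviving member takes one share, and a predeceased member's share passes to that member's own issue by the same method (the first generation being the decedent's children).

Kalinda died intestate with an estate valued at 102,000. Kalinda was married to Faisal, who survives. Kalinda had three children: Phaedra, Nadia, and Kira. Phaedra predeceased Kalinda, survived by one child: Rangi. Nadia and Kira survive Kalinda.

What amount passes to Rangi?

Rangi receives 25,500.

The spouse counts as an additional share at the children's level, so there are 4 primary shares of 25,500. Faisal takes one such share (25,500).
The children's combined portion (76,500) is divided into 3 shares of 25,500: Nadia and Kira each take 25,500; Phaedra's 25,500 share passes to Phaedra's issue.
Phaedra's share (25,500) passes entirely to Rangi.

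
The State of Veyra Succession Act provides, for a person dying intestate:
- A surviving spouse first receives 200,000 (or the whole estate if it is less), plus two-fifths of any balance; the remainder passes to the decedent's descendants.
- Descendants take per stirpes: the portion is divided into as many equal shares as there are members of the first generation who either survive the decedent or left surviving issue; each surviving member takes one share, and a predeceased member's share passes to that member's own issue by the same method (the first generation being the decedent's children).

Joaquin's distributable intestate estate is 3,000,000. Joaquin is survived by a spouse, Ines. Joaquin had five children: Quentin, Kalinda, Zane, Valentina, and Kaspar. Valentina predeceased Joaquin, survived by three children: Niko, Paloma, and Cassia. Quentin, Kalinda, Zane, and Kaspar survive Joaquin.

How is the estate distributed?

Ines first takes 200,000, leaving a balance of 2,800,000. Ines then takes two-fifths of the balance (1,120,000), for a total of 1,320,000. The remaining 1,680,000 passes to the descendants.
The descendants' portion (1,680,000) is divided into 5 shares of 336,000: Quentin, Kalinda, Zane, and Kaspar each take 336,000; Valentina's 336,000 share passes to Valentina's issue.
Valentina's share (336,000) is divided into 3 shares of 112,000: Niko, Paloma, and Cassia each take 112,000.

Ines: 1,320,000; Quentin: 336,000; Kalinda: 336,000; Zane: 336,000; Niko: 112,000; Paloma: 112,000; Cassia: 112,000; Kaspar: 336,000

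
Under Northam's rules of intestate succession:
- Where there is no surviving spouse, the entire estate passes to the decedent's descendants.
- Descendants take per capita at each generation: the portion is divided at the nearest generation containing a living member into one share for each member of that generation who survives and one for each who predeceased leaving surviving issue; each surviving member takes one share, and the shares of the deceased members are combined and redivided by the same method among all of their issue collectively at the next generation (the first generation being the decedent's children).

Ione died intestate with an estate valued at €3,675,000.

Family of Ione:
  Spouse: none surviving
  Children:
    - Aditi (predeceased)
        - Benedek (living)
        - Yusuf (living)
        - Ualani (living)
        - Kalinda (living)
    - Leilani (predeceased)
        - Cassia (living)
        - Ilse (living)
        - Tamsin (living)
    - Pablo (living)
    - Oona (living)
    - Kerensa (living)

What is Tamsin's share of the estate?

Tamsin receives €210,000.

The entire €3,675,000 passes to the descendants.
That amount (€3,675,000) is divided at the children's generation into 5 shares of €735,000. Pablo, Oona, and Kerensa each take €735,000. The 2 shares of the deceased (Aditi and Leilani) are combined into a pool of €1,470,000.
That pool (€1,470,000) is divided at the grandchildren's generation equally among Benedek, Yusuf, Ualani, Kalinda, Cassia, Ilse, and Tamsin: €210,000 each.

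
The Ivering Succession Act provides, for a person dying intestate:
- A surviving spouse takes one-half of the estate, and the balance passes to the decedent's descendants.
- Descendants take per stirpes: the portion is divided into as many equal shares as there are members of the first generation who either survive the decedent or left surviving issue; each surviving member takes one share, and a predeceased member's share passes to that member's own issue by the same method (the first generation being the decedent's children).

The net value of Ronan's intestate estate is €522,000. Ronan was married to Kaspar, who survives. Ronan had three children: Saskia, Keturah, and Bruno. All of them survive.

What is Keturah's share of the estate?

Kaspar takes one-half of €522,000 = €261,000. The remaining €261,000 passes to the descendants.
The descendants' portion (€261,000) is divided into 3 shares of €87,000: Saskia, Keturah, and Bruno each take €87,000.

Keturah receives €87,000.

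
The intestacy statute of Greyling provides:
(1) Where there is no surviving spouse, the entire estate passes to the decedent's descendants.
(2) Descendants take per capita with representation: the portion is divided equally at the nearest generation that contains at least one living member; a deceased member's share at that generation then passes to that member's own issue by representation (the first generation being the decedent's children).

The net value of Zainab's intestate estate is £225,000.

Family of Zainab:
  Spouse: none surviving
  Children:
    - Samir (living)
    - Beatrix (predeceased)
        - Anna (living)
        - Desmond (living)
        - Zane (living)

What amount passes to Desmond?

The entire £225,000 passes to the descendants.
That amount (£225,000) is divided into 2 shares of £112,500: Samir takes £112,500; Beatrix's £112,500 share passes to Beatrix's issue.
Beatrix's share (£112,500) is divided into 3 shares of £37,500: Anna, Desmond, and Zane each take £37,500.

Desmond receives £37,500.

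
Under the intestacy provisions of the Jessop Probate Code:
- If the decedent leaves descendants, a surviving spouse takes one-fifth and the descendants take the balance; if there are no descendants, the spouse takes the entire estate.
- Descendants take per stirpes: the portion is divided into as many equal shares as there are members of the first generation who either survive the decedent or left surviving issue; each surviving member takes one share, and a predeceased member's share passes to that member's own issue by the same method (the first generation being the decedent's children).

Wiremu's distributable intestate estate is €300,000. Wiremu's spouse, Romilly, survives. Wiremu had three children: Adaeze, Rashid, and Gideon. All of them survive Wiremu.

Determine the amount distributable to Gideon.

Romilly takes one-fifth of €300,000 = €60,000. The remaining €240,000 passes to the descendants.
The descendants' portion (€240,000) is divided into 3 shares of €80,000: Adaeze, Rashid, and Gideon each take €80,000.

Gideon receives €80,000.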